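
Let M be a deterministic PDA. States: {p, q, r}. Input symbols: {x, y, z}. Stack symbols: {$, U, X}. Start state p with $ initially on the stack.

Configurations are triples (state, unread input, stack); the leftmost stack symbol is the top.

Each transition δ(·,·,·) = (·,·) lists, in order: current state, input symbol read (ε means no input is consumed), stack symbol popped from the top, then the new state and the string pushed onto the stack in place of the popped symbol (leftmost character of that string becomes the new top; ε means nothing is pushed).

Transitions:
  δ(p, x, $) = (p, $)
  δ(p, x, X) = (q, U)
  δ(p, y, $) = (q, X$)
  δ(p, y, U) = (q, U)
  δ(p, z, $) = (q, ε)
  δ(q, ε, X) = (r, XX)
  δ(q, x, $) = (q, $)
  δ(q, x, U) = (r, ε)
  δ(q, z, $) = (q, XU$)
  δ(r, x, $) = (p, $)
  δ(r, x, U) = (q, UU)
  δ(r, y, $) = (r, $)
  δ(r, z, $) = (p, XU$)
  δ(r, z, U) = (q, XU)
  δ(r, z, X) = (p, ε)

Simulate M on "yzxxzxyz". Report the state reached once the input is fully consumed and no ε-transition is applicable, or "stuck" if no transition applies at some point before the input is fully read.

stuck

(p, yzxxzxyz, $) ⊢ (q, zxxzxyz, X$) ⊢ (r, zxxzxyz, XX$) ⊢ (p, xxzxyz, X$) ⊢ (q, xzxyz, U$) ⊢ (r, zxyz, $) ⊢ (p, xyz, XU$) ⊢ (q, yz, UU$)
No transition for (q, y, top U); M blocks with input yz remaining.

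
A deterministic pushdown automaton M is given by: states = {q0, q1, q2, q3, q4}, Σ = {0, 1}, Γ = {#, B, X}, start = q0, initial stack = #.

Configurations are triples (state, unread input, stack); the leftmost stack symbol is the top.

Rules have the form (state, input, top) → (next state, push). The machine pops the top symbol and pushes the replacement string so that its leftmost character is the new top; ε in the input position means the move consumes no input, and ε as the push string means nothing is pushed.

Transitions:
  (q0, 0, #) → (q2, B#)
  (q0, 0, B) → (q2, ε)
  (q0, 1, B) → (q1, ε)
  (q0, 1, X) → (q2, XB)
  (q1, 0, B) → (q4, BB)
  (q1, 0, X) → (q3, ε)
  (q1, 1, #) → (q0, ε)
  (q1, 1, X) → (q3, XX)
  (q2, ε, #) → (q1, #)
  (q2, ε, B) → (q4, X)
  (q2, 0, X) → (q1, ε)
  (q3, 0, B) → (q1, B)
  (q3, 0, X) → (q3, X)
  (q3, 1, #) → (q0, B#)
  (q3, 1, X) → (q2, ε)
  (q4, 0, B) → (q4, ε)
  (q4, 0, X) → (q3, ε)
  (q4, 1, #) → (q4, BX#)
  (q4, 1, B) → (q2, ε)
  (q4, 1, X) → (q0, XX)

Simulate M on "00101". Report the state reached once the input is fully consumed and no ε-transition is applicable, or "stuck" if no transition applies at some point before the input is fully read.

q0

(q0, 00101, #)
  read 0, top #: go to q2, push B# → (q2, 0101, B#)
  ε-move, top B: go to q4, push X → (q4, 0101, X#)
  read 0, top X: go to q3, push ε → (q3, 101, #)
  read 1, top #: go to q0, push B# → (q0, 01, B#)
  read 0, top B: go to q2, push ε → (q2, 1, #)
  ε-move, top #: go to q1, push # → (q1, 1, #)
  read 1, top #: go to q0, push ε → (q0, ε, ε)
All input consumed; M is in state q0.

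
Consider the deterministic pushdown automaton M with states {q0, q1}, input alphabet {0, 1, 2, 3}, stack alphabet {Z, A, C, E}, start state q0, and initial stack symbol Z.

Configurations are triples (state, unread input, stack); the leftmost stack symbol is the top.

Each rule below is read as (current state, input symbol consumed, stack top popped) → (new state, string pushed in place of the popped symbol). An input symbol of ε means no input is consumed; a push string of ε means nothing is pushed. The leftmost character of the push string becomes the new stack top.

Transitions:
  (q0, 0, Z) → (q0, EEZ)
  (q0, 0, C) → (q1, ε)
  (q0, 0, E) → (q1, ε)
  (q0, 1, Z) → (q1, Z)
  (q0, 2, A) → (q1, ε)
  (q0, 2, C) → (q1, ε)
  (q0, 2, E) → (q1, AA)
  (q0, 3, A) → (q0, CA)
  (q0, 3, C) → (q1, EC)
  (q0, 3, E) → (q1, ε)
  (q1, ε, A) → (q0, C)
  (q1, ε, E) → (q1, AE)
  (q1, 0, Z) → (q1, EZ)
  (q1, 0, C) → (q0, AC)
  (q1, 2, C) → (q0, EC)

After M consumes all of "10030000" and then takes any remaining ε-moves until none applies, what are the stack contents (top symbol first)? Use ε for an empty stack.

CECEZ

(q0, 10030000, Z)
  read 1, top Z: go to q1, push Z → (q1, 0030000, Z)
  read 0, top Z: go to q1, push EZ → (q1, 030000, EZ)
  ε-move, top E: go to q1, push AE → (q1, 030000, AEZ)
  ε-move, top A: go to q0, push C → (q0, 030000, CEZ)
  read 0, top C: go to q1, push ε → (q1, 30000, EZ)
  ε-move, top E: go to q1, push AE → (q1, 30000, AEZ)
  ε-move, top A: go to q0, push C → (q0, 30000, CEZ)
  read 3, top C: go to q1, push EC → (q1, 0000, ECEZ)
  ε-move, top E: go to q1, push AE → (q1, 0000, AECEZ)
  ε-move, top A: go to q0, push C → (q0, 0000, CECEZ)
  read 0, top C: go to q1, push ε → (q1, 000, ECEZ)
  ε-move, top E: go to q1, push AE → (q1, 000, AECEZ)
  ε-move, top A: go to q0, push C → (q0, 000, CECEZ)
  read 0, top C: go to q1, push ε → (q1, 00, ECEZ)
  ε-move, top E: go to q1, push AE → (q1, 00, AECEZ)
  ε-move, top A: go to q0, push C → (q0, 00, CECEZ)
  read 0, top C: go to q1, push ε → (q1, 0, ECEZ)
  ε-move, top E: go to q1, push AE → (q1, 0, AECEZ)
  ε-move, top A: go to q0, push C → (q0, 0, CECEZ)
  read 0, top C: go to q1, push ε → (q1, ε, ECEZ)
  ε-move, top E: go to q1, push AE → (q1, ε, AECEZ)
  ε-move, top A: go to q0, push C → (q0, ε, CECEZ)
All input consumed in state q0 with stack CECEZ.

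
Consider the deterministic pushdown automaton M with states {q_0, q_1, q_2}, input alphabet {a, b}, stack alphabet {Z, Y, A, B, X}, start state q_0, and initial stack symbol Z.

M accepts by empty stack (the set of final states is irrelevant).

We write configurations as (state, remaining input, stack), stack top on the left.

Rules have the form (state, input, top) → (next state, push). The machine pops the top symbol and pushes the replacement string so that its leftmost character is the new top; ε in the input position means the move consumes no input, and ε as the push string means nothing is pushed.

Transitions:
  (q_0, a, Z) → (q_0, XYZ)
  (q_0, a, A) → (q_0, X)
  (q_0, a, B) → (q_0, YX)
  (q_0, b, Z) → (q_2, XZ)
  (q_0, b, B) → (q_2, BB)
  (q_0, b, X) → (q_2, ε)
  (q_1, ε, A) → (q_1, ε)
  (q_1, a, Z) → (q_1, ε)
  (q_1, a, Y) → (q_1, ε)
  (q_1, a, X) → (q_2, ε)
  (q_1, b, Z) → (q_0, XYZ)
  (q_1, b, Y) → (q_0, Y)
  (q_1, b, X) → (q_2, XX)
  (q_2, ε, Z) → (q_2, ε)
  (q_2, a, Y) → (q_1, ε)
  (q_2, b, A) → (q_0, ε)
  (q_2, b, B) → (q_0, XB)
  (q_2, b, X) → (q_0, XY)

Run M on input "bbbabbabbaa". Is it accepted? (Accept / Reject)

Accept

(q_0, bbbabbabbaa, Z) ⊢ (q_2, bbabbabbaa, XZ) ⊢ (q_0, babbabbaa, XYZ) ⊢ (q_2, abbabbaa, YZ) ⊢ (q_1, bbabbaa, Z) ⊢ (q_0, babbaa, XYZ) ⊢ (q_2, abbaa, YZ) ⊢ (q_1, bbaa, Z) ⊢ (q_0, baa, XYZ) ⊢ (q_2, aa, YZ) ⊢ (q_1, a, Z) ⊢ (q_1, ε, ε)
All input consumed and the stack is empty.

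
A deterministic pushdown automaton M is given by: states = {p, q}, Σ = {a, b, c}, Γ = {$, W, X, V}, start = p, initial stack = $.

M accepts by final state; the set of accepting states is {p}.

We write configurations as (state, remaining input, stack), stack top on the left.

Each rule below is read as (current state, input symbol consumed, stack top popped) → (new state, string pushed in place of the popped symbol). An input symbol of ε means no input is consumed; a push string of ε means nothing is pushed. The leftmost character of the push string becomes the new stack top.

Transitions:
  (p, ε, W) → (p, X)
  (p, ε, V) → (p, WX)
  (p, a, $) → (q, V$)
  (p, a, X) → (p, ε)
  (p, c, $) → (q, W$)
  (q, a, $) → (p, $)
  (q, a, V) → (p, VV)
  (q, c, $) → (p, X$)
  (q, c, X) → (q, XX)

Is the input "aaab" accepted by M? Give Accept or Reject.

(p, aaab, $)
  read a, top $: go to q, push V$ → (q, aab, V$)
  read a, top V: go to p, push VV → (p, ab, VV$)
  ε-move, top V: go to p, push WX → (p, ab, WXV$)
  ε-move, top W: go to p, push X → (p, ab, XXV$)
  read a, top X: go to p, push ε → (p, b, XV$)
No transition applies at (p, b, XV$); input not fully consumed.

Reject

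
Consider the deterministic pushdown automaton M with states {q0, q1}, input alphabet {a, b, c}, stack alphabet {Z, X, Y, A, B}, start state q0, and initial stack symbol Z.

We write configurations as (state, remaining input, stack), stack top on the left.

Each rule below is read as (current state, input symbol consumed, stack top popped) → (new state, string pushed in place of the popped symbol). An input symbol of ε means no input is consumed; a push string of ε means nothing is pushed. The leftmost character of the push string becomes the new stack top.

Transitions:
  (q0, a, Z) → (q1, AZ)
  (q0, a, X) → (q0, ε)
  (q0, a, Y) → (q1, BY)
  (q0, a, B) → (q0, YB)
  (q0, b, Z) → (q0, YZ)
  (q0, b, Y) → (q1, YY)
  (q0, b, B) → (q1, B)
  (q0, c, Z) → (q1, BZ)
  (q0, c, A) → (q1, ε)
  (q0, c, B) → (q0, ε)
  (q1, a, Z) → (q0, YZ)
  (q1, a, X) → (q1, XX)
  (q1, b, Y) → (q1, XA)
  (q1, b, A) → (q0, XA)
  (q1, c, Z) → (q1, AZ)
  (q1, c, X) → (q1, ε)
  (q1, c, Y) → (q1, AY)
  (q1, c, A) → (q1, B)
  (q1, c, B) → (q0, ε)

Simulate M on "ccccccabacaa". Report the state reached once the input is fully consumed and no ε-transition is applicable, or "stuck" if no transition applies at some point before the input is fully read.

(q0, ccccccabacaa, Z) ⊢ (q1, cccccabacaa, BZ) ⊢ (q0, ccccabacaa, Z) ⊢ (q1, cccabacaa, BZ) ⊢ (q0, ccabacaa, Z) ⊢ (q1, cabacaa, BZ) ⊢ (q0, abacaa, Z) ⊢ (q1, bacaa, AZ) ⊢ (q0, acaa, XAZ) ⊢ (q0, caa, AZ) ⊢ (q1, aa, Z) ⊢ (q0, a, YZ) ⊢ (q1, ε, BYZ)
All input consumed; M is in state q1.

q1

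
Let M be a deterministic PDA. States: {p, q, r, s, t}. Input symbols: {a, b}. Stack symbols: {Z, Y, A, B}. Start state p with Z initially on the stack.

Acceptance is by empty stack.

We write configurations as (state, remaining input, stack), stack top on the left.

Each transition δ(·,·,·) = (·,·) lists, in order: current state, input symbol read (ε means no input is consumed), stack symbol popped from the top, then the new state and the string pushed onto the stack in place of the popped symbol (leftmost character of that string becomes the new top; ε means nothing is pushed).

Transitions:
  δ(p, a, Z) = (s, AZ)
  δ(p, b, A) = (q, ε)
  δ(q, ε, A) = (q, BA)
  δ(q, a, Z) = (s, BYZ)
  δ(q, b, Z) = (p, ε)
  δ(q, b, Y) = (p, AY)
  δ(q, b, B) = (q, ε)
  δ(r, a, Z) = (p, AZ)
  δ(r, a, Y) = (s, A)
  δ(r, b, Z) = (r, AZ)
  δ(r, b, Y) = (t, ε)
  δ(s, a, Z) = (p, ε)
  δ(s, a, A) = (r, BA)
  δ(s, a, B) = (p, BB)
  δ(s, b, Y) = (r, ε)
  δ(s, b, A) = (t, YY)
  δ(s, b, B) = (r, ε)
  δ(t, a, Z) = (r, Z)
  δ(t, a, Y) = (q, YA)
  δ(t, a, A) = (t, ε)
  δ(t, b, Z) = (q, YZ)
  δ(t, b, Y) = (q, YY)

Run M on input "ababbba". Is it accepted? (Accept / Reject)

Reject

(p, ababbba, Z) ⊢ (s, babbba, AZ) ⊢ (t, abbba, YYZ) ⊢ (q, bbba, YAYZ) ⊢ (p, bba, AYAYZ) ⊢ (q, ba, YAYZ) ⊢ (p, a, AYAYZ)
No transition applies at (p, a, AYAYZ); input not fully consumed.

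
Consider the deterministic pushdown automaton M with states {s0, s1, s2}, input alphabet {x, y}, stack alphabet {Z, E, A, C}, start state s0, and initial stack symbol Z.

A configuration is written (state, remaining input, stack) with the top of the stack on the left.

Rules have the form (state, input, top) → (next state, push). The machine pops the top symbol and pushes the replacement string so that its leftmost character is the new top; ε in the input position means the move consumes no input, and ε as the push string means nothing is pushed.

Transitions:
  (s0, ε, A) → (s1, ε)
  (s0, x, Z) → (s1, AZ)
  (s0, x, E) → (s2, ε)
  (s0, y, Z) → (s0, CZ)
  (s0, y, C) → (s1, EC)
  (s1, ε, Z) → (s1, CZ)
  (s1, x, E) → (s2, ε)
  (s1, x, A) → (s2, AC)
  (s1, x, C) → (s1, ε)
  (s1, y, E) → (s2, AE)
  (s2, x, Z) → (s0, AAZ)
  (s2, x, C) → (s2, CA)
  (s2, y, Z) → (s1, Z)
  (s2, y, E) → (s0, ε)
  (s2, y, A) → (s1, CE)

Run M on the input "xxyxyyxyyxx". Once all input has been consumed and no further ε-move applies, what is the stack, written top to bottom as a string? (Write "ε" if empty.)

EECZ

(s0, xxyxyyxyyxx, Z)
  read x, top Z: go to s1, push AZ → (s1, xyxyyxyyxx, AZ)
  read x, top A: go to s2, push AC → (s2, yxyyxyyxx, ACZ)
  read y, top A: go to s1, push CE → (s1, xyyxyyxx, CECZ)
  read x, top C: go to s1, push ε → (s1, yyxyyxx, ECZ)
  read y, top E: go to s2, push AE → (s2, yxyyxx, AECZ)
  read y, top A: go to s1, push CE → (s1, xyyxx, CEECZ)
  read x, top C: go to s1, push ε → (s1, yyxx, EECZ)
  read y, top E: go to s2, push AE → (s2, yxx, AEECZ)
  read y, top A: go to s1, push CE → (s1, xx, CEEECZ)
  read x, top C: go to s1, push ε → (s1, x, EEECZ)
  read x, top E: go to s2, push ε → (s2, ε, EECZ)
All input consumed in state s2 with stack EECZ.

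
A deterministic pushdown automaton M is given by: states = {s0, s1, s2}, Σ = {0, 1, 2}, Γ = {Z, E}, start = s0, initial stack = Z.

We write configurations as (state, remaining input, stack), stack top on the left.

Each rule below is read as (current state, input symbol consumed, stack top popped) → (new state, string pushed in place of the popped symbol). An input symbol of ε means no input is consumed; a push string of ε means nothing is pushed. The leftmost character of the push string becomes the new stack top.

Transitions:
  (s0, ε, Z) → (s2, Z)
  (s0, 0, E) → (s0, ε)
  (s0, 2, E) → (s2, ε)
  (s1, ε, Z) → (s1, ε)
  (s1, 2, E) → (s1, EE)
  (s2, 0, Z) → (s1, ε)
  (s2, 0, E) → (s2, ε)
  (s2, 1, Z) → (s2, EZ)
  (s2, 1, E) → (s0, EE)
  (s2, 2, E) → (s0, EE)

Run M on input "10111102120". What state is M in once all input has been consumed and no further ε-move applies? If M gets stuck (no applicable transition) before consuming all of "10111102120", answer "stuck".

stuck

(s0, 10111102120, Z)
  ε-move, top Z: go to s2, push Z → (s2, 10111102120, Z)
  read 1, top Z: go to s2, push EZ → (s2, 0111102120, EZ)
  read 0, top E: go to s2, push ε → (s2, 111102120, Z)
  read 1, top Z: go to s2, push EZ → (s2, 11102120, EZ)
  read 1, top E: go to s0, push EE → (s0, 1102120, EEZ)
No transition for (s0, 1, top E); M blocks with input 1102120 remaining.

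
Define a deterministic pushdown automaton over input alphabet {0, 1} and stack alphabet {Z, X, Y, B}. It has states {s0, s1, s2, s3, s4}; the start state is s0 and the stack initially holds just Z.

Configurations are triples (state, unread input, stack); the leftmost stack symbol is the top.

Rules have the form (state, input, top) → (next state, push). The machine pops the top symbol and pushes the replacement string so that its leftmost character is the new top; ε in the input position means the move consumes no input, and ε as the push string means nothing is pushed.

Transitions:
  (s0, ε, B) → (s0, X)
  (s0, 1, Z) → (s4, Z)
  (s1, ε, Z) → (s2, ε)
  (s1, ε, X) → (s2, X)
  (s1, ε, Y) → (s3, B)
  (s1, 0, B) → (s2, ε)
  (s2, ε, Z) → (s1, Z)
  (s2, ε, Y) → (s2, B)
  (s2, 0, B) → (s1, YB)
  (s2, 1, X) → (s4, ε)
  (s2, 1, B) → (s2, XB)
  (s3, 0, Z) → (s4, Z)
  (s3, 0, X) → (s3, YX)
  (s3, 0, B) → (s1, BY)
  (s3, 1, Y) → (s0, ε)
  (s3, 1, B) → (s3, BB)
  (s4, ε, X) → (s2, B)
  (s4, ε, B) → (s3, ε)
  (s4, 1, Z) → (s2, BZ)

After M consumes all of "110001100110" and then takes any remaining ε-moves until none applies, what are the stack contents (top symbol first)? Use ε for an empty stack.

(s0, 110001100110, Z)
  read 1, top Z: go to s4, push Z → (s4, 10001100110, Z)
  read 1, top Z: go to s2, push BZ → (s2, 0001100110, BZ)
  read 0, top B: go to s1, push YB → (s1, 001100110, YBZ)
  ε-move, top Y: go to s3, push B → (s3, 001100110, BBZ)
  read 0, top B: go to s1, push BY → (s1, 01100110, BYBZ)
  read 0, top B: go to s2, push ε → (s2, 1100110, YBZ)
  ε-move, top Y: go to s2, push B → (s2, 1100110, BBZ)
  read 1, top B: go to s2, push XB → (s2, 100110, XBBZ)
  read 1, top X: go to s4, push ε → (s4, 00110, BBZ)
  ε-move, top B: go to s3, push ε → (s3, 00110, BZ)
  read 0, top B: go to s1, push BY → (s1, 0110, BYZ)
  read 0, top B: go to s2, push ε → (s2, 110, YZ)
  ε-move, top Y: go to s2, push B → (s2, 110, BZ)
  read 1, top B: go to s2, push XB → (s2, 10, XBZ)
  read 1, top X: go to s4, push ε → (s4, 0, BZ)
  ε-move, top B: go to s3, push ε → (s3, 0, Z)
  read 0, top Z: go to s4, push Z → (s4, ε, Z)
All input consumed in state s4 with stack Z.

Z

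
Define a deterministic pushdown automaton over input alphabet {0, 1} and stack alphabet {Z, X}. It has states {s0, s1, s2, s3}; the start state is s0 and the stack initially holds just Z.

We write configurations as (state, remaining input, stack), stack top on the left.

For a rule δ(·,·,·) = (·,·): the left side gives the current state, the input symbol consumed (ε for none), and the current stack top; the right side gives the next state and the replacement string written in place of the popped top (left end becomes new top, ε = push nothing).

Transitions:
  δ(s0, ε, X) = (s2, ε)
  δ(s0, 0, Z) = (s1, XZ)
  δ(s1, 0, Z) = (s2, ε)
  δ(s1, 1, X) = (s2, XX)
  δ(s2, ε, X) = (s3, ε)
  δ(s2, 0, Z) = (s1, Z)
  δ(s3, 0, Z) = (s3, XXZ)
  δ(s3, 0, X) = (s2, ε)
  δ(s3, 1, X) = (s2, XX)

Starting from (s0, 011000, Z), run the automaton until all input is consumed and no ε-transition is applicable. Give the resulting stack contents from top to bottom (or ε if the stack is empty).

(s0, 011000, Z) ⊢ (s1, 11000, XZ) ⊢ (s2, 1000, XXZ) ⊢ (s3, 1000, XZ) ⊢ (s2, 000, XXZ) ⊢ (s3, 000, XZ) ⊢ (s2, 00, Z) ⊢ (s1, 0, Z) ⊢ (s2, ε, ε)
All input consumed in state s2 with stack ε.

ε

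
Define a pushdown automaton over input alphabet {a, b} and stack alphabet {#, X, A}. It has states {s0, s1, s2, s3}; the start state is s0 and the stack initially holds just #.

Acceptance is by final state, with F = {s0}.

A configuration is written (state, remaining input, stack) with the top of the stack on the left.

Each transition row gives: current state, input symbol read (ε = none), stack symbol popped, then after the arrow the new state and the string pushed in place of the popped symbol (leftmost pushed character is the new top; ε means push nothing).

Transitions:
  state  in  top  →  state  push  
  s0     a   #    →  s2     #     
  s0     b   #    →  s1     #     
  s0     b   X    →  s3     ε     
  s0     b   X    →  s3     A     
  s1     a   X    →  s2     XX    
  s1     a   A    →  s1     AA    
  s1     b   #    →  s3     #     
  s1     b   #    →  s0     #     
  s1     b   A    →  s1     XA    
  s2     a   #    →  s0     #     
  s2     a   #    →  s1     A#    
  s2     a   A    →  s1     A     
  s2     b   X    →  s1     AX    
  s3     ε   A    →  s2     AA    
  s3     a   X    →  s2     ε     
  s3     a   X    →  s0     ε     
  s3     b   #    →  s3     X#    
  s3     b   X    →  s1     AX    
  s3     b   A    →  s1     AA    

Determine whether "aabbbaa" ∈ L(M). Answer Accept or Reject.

Accept

One accepting computation: (s0, aabbbaa, #) ⊢ (s2, abbbaa, #) ⊢ (s0, bbbaa, #) ⊢ (s1, bbaa, #) ⊢ (s3, baa, #) ⊢ (s3, aa, X#) ⊢ (s2, a, #) ⊢ (s0, ε, #)
All input consumed and state s0 ∈ F.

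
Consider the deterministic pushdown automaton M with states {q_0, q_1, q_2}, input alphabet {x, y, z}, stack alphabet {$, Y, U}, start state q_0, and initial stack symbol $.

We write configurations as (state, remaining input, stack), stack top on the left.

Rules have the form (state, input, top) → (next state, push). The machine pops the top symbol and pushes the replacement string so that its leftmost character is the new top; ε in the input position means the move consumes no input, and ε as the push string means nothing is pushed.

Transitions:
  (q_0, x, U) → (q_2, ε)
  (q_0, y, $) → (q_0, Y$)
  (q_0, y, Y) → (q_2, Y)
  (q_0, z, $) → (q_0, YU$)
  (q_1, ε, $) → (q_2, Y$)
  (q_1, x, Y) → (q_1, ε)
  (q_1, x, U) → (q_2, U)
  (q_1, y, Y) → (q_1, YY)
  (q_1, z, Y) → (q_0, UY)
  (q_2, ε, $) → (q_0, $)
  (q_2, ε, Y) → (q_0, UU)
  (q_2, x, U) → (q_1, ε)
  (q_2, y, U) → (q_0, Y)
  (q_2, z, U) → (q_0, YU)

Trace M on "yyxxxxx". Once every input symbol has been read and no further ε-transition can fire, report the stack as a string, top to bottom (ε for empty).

(q_0, yyxxxxx, $) ⊢ (q_0, yxxxxx, Y$) ⊢ (q_2, xxxxx, Y$) ⊢ (q_0, xxxxx, UU$) ⊢ (q_2, xxxx, U$) ⊢ (q_1, xxx, $) ⊢ (q_2, xxx, Y$) ⊢ (q_0, xxx, UU$) ⊢ (q_2, xx, U$) ⊢ (q_1, x, $) ⊢ (q_2, x, Y$) ⊢ (q_0, x, UU$) ⊢ (q_2, ε, U$)
All input consumed in state q_2 with stack U$.

U$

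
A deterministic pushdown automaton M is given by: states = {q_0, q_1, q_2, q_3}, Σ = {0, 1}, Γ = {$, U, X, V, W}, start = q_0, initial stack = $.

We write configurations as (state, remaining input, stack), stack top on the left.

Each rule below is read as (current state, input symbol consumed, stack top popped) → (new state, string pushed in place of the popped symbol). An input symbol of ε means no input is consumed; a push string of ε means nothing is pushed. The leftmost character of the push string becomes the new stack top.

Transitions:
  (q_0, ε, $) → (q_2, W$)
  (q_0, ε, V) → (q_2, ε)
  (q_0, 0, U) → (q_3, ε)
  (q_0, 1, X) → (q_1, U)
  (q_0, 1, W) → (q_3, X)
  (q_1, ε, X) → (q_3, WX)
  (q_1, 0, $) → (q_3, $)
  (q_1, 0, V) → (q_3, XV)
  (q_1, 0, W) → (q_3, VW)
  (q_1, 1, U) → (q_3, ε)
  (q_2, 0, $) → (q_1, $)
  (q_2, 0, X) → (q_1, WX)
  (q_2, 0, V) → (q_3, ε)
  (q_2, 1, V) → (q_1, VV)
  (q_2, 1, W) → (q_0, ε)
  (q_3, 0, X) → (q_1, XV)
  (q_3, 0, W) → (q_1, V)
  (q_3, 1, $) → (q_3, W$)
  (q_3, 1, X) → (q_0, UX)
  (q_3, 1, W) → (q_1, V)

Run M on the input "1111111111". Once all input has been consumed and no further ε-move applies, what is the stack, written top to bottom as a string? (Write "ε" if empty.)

W$

(q_0, 1111111111, $) ⊢ (q_2, 1111111111, W$) ⊢ (q_0, 111111111, $) ⊢ (q_2, 111111111, W$) ⊢ (q_0, 11111111, $) ⊢ (q_2, 11111111, W$) ⊢ (q_0, 1111111, $) ⊢ (q_2, 1111111, W$) ⊢ (q_0, 111111, $) ⊢ (q_2, 111111, W$) ⊢ (q_0, 11111, $) ⊢ (q_2, 11111, W$) ⊢ (q_0, 1111, $) ⊢ (q_2, 1111, W$) ⊢ (q_0, 111, $) ⊢ (q_2, 111, W$) ⊢ (q_0, 11, $) ⊢ (q_2, 11, W$) ⊢ (q_0, 1, $) ⊢ (q_2, 1, W$) ⊢ (q_0, ε, $) ⊢ (q_2, ε, W$)
All input consumed in state q_2 with stack W$.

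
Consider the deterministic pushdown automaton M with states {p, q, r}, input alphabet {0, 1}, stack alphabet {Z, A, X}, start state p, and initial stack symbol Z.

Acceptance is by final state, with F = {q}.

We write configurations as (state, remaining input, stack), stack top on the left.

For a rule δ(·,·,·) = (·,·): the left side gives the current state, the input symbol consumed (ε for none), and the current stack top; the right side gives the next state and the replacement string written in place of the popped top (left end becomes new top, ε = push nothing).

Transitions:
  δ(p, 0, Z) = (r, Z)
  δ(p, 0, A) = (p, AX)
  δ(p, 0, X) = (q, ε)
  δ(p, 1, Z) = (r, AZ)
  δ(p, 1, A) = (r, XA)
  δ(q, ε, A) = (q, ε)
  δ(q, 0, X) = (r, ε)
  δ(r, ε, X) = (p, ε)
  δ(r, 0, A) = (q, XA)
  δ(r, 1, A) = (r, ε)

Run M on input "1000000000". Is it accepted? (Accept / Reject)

(p, 1000000000, Z)
  read 1, top Z: go to r, push AZ → (r, 000000000, AZ)
  read 0, top A: go to q, push XA → (q, 00000000, XAZ)
  read 0, top X: go to r, push ε → (r, 0000000, AZ)
  read 0, top A: go to q, push XA → (q, 000000, XAZ)
  read 0, top X: go to r, push ε → (r, 00000, AZ)
  read 0, top A: go to q, push XA → (q, 0000, XAZ)
  read 0, top X: go to r, push ε → (r, 000, AZ)
  read 0, top A: go to q, push XA → (q, 00, XAZ)
  read 0, top X: go to r, push ε → (r, 0, AZ)
  read 0, top A: go to q, push XA → (q, ε, XAZ)
All input consumed; state q ∈ F.

Accept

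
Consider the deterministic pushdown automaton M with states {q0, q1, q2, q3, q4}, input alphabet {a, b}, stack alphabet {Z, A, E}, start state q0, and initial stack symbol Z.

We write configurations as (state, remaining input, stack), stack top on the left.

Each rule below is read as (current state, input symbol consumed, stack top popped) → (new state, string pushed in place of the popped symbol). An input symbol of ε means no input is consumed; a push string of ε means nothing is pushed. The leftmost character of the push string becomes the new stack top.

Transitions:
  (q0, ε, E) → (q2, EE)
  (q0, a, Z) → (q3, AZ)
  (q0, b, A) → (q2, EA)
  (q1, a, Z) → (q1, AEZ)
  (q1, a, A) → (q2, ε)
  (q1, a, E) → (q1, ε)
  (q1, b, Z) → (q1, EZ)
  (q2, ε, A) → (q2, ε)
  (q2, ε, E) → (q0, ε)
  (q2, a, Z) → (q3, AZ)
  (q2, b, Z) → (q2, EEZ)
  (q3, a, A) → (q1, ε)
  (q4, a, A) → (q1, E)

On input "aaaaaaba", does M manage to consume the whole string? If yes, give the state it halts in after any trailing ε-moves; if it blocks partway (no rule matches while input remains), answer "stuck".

q1

(q0, aaaaaaba, Z)
  read a, top Z: go to q3, push AZ → (q3, aaaaaba, AZ)
  read a, top A: go to q1, push ε → (q1, aaaaba, Z)
  read a, top Z: go to q1, push AEZ → (q1, aaaba, AEZ)
  read a, top A: go to q2, push ε → (q2, aaba, EZ)
  ε-move, top E: go to q0, push ε → (q0, aaba, Z)
  read a, top Z: go to q3, push AZ → (q3, aba, AZ)
  read a, top A: go to q1, push ε → (q1, ba, Z)
  read b, top Z: go to q1, push EZ → (q1, a, EZ)
  read a, top E: go to q1, push ε → (q1, ε, Z)
All input consumed; M is in state q1.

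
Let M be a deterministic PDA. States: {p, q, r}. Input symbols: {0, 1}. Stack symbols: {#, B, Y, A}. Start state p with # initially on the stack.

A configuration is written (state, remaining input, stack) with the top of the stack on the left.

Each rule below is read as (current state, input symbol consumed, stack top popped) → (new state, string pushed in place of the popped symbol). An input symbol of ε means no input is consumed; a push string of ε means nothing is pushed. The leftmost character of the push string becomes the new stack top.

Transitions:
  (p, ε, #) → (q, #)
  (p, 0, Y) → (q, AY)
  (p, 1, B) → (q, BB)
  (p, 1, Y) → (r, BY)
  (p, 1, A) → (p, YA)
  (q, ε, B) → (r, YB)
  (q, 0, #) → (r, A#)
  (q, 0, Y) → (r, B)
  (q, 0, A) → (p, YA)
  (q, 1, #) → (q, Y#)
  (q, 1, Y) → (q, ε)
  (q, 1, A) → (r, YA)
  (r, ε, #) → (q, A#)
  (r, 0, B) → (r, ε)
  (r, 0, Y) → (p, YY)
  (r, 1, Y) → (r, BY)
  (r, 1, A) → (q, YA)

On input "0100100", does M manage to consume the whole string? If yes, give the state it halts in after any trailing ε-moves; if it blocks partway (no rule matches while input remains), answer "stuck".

(p, 0100100, #)
  ε-move, top #: go to q, push # → (q, 0100100, #)
  read 0, top #: go to r, push A# → (r, 100100, A#)
  read 1, top A: go to q, push YA → (q, 00100, YA#)
  read 0, top Y: go to r, push B → (r, 0100, BA#)
  read 0, top B: go to r, push ε → (r, 100, A#)
  read 1, top A: go to q, push YA → (q, 00, YA#)
  read 0, top Y: go to r, push B → (r, 0, BA#)
  read 0, top B: go to r, push ε → (r, ε, A#)
All input consumed; M is in state r.

r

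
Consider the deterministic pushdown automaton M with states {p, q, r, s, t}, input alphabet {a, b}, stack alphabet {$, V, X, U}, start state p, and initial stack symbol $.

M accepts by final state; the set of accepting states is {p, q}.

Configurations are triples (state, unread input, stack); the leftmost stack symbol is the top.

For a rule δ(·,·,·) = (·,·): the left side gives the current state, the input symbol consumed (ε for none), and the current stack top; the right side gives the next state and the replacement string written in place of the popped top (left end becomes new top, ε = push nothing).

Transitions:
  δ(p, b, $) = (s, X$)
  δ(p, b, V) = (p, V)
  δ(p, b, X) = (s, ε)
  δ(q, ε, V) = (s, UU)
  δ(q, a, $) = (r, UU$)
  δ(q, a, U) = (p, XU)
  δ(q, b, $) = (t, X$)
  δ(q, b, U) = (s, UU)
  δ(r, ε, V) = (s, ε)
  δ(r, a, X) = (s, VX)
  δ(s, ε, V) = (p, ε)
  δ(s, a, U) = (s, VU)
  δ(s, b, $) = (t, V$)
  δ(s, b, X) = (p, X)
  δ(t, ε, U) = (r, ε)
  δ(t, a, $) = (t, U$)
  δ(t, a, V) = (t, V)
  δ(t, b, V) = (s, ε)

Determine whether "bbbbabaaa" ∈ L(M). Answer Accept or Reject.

Reject

(p, bbbbabaaa, $)
  read b, top $: go to s, push X$ → (s, bbbabaaa, X$)
  read b, top X: go to p, push X → (p, bbabaaa, X$)
  read b, top X: go to s, push ε → (s, babaaa, $)
  read b, top $: go to t, push V$ → (t, abaaa, V$)
  read a, top V: go to t, push V → (t, baaa, V$)
  read b, top V: go to s, push ε → (s, aaa, $)
No transition applies at (s, aaa, $); input not fully consumed.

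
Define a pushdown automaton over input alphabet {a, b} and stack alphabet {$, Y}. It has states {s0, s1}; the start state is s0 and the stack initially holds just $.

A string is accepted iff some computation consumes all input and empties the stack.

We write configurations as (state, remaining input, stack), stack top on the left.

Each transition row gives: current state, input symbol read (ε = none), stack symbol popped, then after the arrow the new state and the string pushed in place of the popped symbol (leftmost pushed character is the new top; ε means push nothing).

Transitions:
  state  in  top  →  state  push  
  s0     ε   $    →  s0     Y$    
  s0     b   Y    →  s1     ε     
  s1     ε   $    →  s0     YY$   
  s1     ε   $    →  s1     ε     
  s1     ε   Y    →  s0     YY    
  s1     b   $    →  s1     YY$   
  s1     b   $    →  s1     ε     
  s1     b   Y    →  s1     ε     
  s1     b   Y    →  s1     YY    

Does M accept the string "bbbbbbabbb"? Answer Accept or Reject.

No computation consumes all input and empties the stack.

Reject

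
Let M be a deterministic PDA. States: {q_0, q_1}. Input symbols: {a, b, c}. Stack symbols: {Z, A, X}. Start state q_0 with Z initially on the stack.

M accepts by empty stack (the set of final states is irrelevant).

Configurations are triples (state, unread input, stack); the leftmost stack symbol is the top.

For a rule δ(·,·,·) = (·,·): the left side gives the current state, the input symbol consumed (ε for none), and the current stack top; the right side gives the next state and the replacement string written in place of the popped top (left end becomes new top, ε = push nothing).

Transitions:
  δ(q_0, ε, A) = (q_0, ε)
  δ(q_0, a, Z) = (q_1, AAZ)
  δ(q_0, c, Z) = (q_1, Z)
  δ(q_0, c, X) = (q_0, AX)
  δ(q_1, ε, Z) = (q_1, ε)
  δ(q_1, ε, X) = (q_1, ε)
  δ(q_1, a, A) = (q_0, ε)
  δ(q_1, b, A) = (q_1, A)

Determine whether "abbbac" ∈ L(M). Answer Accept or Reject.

Accept

(q_0, abbbac, Z)
  read a, top Z: go to q_1, push AAZ → (q_1, bbbac, AAZ)
  read b, top A: go to q_1, push A → (q_1, bbac, AAZ)
  read b, top A: go to q_1, push A → (q_1, bac, AAZ)
  read b, top A: go to q_1, push A → (q_1, ac, AAZ)
  read a, top A: go to q_0, push ε → (q_0, c, AZ)
  ε-move, top A: go to q_0, push ε → (q_0, c, Z)
  read c, top Z: go to q_1, push Z → (q_1, ε, Z)
  ε-move, top Z: go to q_1, push ε → (q_1, ε, ε)
All input consumed and the stack is empty.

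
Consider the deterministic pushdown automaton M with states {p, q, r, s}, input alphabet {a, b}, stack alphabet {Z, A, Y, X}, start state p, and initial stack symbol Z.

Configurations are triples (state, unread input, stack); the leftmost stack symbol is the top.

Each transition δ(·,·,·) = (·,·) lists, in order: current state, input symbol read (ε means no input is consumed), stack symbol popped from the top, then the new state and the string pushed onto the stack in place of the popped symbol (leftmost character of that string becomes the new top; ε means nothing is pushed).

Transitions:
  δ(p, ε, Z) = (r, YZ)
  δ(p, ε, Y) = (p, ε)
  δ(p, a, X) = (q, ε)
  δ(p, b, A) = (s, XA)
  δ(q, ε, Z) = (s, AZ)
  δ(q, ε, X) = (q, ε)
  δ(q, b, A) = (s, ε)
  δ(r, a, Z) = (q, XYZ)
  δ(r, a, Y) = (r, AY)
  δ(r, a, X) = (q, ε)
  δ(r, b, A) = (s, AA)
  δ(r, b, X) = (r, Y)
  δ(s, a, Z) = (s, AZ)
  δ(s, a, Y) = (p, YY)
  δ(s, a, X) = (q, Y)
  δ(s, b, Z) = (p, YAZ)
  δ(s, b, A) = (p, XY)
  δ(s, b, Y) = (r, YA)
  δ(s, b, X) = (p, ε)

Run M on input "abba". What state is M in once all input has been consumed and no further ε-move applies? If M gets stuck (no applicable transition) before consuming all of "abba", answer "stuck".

(p, abba, Z) ⊢ (r, abba, YZ) ⊢ (r, bba, AYZ) ⊢ (s, ba, AAYZ) ⊢ (p, a, XYAYZ) ⊢ (q, ε, YAYZ)
All input consumed; M is in state q.

q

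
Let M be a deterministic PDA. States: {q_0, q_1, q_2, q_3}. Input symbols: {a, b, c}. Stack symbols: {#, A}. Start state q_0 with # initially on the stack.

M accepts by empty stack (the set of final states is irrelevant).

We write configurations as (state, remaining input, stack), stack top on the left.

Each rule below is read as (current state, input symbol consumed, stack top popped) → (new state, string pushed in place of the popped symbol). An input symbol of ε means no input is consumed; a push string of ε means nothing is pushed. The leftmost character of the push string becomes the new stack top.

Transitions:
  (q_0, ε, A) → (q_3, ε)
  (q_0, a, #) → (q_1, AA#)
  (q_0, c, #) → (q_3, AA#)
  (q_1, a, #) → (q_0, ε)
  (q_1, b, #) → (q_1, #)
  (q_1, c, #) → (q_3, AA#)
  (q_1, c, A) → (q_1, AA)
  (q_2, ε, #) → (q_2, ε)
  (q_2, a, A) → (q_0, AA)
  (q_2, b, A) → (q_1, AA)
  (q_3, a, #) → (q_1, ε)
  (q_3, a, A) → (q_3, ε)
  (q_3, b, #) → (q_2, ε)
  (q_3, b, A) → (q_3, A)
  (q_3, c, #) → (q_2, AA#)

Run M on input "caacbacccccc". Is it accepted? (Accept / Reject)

Reject

(q_0, caacbacccccc, #) ⊢ (q_3, aacbacccccc, AA#) ⊢ (q_3, acbacccccc, A#) ⊢ (q_3, cbacccccc, #) ⊢ (q_2, bacccccc, AA#) ⊢ (q_1, acccccc, AAA#)
No transition applies at (q_1, acccccc, AAA#); input not fully consumed.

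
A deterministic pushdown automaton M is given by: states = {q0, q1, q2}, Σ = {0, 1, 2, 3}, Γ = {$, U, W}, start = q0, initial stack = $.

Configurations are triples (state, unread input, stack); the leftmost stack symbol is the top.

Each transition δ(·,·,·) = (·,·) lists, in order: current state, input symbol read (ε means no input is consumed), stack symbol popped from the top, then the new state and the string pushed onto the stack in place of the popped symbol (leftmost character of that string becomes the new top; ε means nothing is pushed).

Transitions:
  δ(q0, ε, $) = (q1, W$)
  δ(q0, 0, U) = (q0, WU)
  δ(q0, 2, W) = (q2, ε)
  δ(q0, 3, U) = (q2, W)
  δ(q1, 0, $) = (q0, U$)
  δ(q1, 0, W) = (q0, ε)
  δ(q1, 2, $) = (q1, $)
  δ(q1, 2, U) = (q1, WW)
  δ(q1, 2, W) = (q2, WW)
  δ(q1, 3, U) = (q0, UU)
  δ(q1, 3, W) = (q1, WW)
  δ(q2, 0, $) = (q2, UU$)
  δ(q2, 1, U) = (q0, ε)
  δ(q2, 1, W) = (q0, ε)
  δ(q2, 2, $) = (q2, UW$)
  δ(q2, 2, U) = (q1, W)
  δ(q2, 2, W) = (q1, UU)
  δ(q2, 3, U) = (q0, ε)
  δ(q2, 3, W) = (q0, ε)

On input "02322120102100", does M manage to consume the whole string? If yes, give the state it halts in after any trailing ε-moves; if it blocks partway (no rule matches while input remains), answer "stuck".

(q0, 02322120102100, $) ⊢ (q1, 02322120102100, W$) ⊢ (q0, 2322120102100, $) ⊢ (q1, 2322120102100, W$) ⊢ (q2, 322120102100, WW$) ⊢ (q0, 22120102100, W$) ⊢ (q2, 2120102100, $) ⊢ (q2, 120102100, UW$) ⊢ (q0, 20102100, W$) ⊢ (q2, 0102100, $) ⊢ (q2, 102100, UU$) ⊢ (q0, 02100, U$) ⊢ (q0, 2100, WU$) ⊢ (q2, 100, U$) ⊢ (q0, 00, $) ⊢ (q1, 00, W$) ⊢ (q0, 0, $) ⊢ (q1, 0, W$) ⊢ (q0, ε, $) ⊢ (q1, ε, W$)
All input consumed; M is in state q1.

q1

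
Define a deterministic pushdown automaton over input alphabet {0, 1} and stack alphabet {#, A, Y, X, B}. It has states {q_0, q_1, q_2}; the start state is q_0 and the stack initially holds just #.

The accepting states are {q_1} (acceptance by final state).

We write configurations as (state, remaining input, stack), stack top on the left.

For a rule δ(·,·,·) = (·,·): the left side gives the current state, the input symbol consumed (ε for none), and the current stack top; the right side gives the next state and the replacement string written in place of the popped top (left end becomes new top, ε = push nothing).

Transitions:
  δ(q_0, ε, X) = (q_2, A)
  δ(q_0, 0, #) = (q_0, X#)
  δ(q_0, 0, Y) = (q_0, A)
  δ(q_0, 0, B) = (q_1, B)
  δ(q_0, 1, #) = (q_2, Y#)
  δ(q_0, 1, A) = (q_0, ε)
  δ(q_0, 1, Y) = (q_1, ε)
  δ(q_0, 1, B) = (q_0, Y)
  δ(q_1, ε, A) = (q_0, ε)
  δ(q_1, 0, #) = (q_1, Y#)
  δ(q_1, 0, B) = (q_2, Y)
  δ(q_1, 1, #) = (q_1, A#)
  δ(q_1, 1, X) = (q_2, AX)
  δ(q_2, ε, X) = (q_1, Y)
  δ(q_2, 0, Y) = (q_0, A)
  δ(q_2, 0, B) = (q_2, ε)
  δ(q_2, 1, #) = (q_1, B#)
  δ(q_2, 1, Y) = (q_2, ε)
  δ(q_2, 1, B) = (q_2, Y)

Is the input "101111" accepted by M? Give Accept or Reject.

Accept

(q_0, 101111, #)
  read 1, top #: go to q_2, push Y# → (q_2, 01111, Y#)
  read 0, top Y: go to q_0, push A → (q_0, 1111, A#)
  read 1, top A: go to q_0, push ε → (q_0, 111, #)
  read 1, top #: go to q_2, push Y# → (q_2, 11, Y#)
  read 1, top Y: go to q_2, push ε → (q_2, 1, #)
  read 1, top #: go to q_1, push B# → (q_1, ε, B#)
All input consumed; state q_1 ∈ F.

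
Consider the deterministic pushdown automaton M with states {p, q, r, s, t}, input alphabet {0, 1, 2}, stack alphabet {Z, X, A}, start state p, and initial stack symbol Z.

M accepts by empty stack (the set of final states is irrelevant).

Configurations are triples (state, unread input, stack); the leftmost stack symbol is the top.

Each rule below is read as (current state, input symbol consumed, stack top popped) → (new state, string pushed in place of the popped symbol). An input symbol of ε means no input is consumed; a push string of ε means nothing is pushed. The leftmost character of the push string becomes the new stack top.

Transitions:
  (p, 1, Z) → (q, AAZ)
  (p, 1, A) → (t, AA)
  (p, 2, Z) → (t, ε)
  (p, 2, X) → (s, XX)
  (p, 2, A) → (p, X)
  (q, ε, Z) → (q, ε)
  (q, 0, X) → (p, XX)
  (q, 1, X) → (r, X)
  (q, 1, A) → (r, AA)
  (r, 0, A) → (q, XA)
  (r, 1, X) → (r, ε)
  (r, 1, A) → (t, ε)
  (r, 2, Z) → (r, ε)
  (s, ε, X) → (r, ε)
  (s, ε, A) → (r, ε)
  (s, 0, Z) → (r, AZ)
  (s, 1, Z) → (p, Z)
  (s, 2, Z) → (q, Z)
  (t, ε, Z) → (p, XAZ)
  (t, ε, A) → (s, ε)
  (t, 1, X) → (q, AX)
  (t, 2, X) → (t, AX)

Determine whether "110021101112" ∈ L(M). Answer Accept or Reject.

(p, 110021101112, Z) ⊢ (q, 10021101112, AAZ) ⊢ (r, 0021101112, AAAZ) ⊢ (q, 021101112, XAAAZ) ⊢ (p, 21101112, XXAAAZ) ⊢ (s, 1101112, XXXAAAZ) ⊢ (r, 1101112, XXAAAZ) ⊢ (r, 101112, XAAAZ) ⊢ (r, 01112, AAAZ) ⊢ (q, 1112, XAAAZ) ⊢ (r, 112, XAAAZ) ⊢ (r, 12, AAAZ) ⊢ (t, 2, AAZ) ⊢ (s, 2, AZ) ⊢ (r, 2, Z) ⊢ (r, ε, ε)
All input consumed and the stack is empty.

Accept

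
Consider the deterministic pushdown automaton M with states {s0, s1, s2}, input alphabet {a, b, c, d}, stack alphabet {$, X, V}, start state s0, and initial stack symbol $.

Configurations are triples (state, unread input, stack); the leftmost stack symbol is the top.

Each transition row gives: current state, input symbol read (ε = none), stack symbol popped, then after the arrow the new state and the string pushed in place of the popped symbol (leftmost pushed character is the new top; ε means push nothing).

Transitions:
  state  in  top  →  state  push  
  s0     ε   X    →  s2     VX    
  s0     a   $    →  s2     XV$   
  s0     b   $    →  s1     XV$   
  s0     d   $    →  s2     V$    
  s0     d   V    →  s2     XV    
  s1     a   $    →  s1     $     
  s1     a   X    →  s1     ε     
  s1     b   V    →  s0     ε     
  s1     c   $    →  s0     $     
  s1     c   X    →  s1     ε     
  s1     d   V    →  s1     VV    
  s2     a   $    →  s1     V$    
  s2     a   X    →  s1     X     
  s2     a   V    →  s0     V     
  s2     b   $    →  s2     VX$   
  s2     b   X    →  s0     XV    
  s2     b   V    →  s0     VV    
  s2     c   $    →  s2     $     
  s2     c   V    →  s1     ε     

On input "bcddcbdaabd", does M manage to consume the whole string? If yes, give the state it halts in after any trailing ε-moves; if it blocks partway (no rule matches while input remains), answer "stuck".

stuck

(s0, bcddcbdaabd, $)
  read b, top $: go to s1, push XV$ → (s1, cddcbdaabd, XV$)
  read c, top X: go to s1, push ε → (s1, ddcbdaabd, V$)
  read d, top V: go to s1, push VV → (s1, dcbdaabd, VV$)
  read d, top V: go to s1, push VV → (s1, cbdaabd, VVV$)
No transition for (s1, c, top V); M blocks with input cbdaabd remaining.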